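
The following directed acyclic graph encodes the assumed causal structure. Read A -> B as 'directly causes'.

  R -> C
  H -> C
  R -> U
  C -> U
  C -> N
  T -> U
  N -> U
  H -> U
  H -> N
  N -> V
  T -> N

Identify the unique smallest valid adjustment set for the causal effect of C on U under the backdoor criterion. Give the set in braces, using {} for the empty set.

{H, R}

Variables eligible for adjustment (non-descendants of C, excluding C and U): {H, R, T}.
Backdoor paths from C to U:
  P1: C <- H -> N <- T -> U
  P2: C <- H -> N -> U
  P3: C <- H -> U
  P4: C <- R -> U
The empty set is not sufficient: P2 (C <- H -> N -> U) has no collider blocking it and no conditioned non-collider, so it is open.
Try {H, R}:
  P1: blocked at fork node H ∈ conditioning set.
  P2: blocked at fork node H ∈ conditioning set.
  P3: blocked at fork node H ∈ conditioning set.
  P4: blocked at fork node R ∈ conditioning set.
{H, R} contains no descendant of C and blocks every backdoor path.
Every element of {H, R} is needed (dropping H leaves P2 open; dropping R leaves P4 open), so no proper subset is valid.
Among all size-2 subsets of the eligible variables, only {H, R} blocks every backdoor path, so it is the unique smallest valid adjustment set.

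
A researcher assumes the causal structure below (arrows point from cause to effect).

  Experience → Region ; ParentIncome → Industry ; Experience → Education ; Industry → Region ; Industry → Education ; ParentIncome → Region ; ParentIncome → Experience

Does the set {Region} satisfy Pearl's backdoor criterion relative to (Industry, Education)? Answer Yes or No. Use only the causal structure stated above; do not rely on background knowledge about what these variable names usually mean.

Backdoor paths from Industry to Education (paths whose first edge points into Industry):
  P1: Industry <- ParentIncome -> Experience -> Education
  P2: Industry <- ParentIncome -> Region <- Experience -> Education
Condition 1 (no descendant of Industry in the set): FAILS — Region is a descendant of Industry.
Condition 2 (every backdoor path blocked by {Region}):
  P1: open — no interior node is in the conditioning set.
  P2: open — collider(s) Region are conditioned on (or have a conditioned descendant) and no non-collider on the path is in the set.
{Region} does not satisfy the backdoor criterion.

No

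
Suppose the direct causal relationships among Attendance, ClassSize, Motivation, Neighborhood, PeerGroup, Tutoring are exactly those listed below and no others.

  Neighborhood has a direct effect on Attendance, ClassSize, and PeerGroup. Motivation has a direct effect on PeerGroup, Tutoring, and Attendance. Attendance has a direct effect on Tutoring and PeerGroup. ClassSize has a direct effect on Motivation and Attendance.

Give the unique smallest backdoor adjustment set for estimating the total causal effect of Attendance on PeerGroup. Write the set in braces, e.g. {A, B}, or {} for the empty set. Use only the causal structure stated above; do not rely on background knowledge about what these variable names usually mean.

Variables eligible for adjustment (non-descendants of Attendance, excluding Attendance and PeerGroup): {ClassSize, Motivation, Neighborhood}.
Backdoor paths from Attendance to PeerGroup:
  P1: Attendance <- Neighborhood -> ClassSize -> Motivation -> PeerGroup
  P2: Attendance <- Neighborhood -> PeerGroup
  P3: Attendance <- ClassSize <- Neighborhood -> PeerGroup
  P4: Attendance <- ClassSize -> Motivation -> PeerGroup
  P5: Attendance <- Motivation <- ClassSize <- Neighborhood -> PeerGroup
  P6: Attendance <- Motivation -> PeerGroup
The empty set is not sufficient: P1 (Attendance <- Neighborhood -> ClassSize -> Motivation -> PeerGroup) has no collider blocking it and no conditioned non-collider, so it is open.
Try {Motivation, Neighborhood}:
  P1: blocked at fork node Neighborhood ∈ conditioning set.
  P2: blocked at fork node Neighborhood ∈ conditioning set.
  P3: blocked at fork node Neighborhood ∈ conditioning set.
  P4: blocked at chain node Motivation ∈ conditioning set.
  P5: blocked at chain node Motivation ∈ conditioning set.
  P6: blocked at fork node Motivation ∈ conditioning set.
{Motivation, Neighborhood} contains no descendant of Attendance and blocks every backdoor path.
Every element of {Motivation, Neighborhood} is needed (dropping Motivation leaves P4 open; dropping Neighborhood leaves P2 open), so no proper subset is valid.
Among all size-2 subsets of the eligible variables, only {Motivation, Neighborhood} blocks every backdoor path, so it is the unique smallest valid adjustment set.

{Motivation, Neighborhood}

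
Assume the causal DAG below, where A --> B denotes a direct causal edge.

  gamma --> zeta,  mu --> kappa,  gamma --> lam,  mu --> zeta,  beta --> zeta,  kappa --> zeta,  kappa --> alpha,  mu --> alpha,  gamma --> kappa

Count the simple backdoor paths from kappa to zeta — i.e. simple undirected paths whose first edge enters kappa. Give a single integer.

A backdoor path from kappa to zeta is any simple undirected path whose first edge points into kappa (i.e. leaves kappa via a parent).
Parents of kappa: {gamma, mu}.
Enumerating:
  P1: kappa <- gamma -> zeta
  P2: kappa <- mu -> zeta
That exhausts the simple backdoor paths. Count: 2.

2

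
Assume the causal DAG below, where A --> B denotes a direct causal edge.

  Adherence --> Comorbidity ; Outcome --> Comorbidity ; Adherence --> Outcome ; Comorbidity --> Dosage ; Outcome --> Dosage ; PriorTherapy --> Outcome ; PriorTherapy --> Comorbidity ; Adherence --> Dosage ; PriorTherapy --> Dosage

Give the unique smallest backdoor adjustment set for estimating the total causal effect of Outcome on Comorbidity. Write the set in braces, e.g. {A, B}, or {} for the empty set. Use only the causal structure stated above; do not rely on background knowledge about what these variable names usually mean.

{Adherence, PriorTherapy}

Variables eligible for adjustment (non-descendants of Outcome, excluding Outcome and Comorbidity): {Adherence, PriorTherapy}.
Backdoor paths from Outcome to Comorbidity:
  P1: Outcome <- PriorTherapy -> Comorbidity
  P2: Outcome <- PriorTherapy -> Dosage <- Adherence -> Comorbidity
  P3: Outcome <- PriorTherapy -> Dosage <- Comorbidity
  P4: Outcome <- Adherence -> Comorbidity
  P5: Outcome <- Adherence -> Dosage <- PriorTherapy -> Comorbidity
  P6: Outcome <- Adherence -> Dosage <- Comorbidity
The empty set is not sufficient: P1 (Outcome <- PriorTherapy -> Comorbidity) has no collider blocking it and no conditioned non-collider, so it is open.
Try {Adherence, PriorTherapy}:
  P1: blocked at fork node PriorTherapy ∈ conditioning set.
  P2: blocked at fork node PriorTherapy ∈ conditioning set.
  P3: blocked at fork node PriorTherapy ∈ conditioning set.
  P4: blocked at fork node Adherence ∈ conditioning set.
  P5: blocked at fork node Adherence ∈ conditioning set.
  P6: blocked at fork node Adherence ∈ conditioning set.
{Adherence, PriorTherapy} contains no descendant of Outcome and blocks every backdoor path.
Every element of {Adherence, PriorTherapy} is needed (dropping Adherence leaves P4 open; dropping PriorTherapy leaves P1 open), so no proper subset is valid.
Among all size-2 subsets of the eligible variables, only {Adherence, PriorTherapy} blocks every backdoor path, so it is the unique smallest valid adjustment set.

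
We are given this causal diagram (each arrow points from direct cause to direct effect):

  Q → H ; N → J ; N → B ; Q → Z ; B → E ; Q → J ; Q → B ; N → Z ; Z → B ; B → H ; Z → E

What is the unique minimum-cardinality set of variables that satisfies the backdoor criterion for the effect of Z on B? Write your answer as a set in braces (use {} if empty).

{N, Q}

Variables eligible for adjustment (non-descendants of Z, excluding Z and B): {J, N, Q}.
Backdoor paths from Z to B:
  P1: Z <- N -> J <- Q -> B
  P2: Z <- N -> J <- Q -> H <- B
  P3: Z <- N -> B
  P4: Z <- Q -> J <- N -> B
  P5: Z <- Q -> B
  P6: Z <- Q -> H <- B
The empty set is not sufficient: P3 (Z <- N -> B) has no collider blocking it and no conditioned non-collider, so it is open.
Try {N, Q}:
  P1: blocked at fork node N ∈ conditioning set.
  P2: blocked at fork node N ∈ conditioning set.
  P3: blocked at fork node N ∈ conditioning set.
  P4: blocked at fork node Q ∈ conditioning set.
  P5: blocked at fork node Q ∈ conditioning set.
  P6: blocked at fork node Q ∈ conditioning set.
{N, Q} contains no descendant of Z and blocks every backdoor path.
Every element of {N, Q} is needed (dropping N leaves P3 open; dropping Q leaves P5 open), so no proper subset is valid.
Among all size-2 subsets of the eligible variables, only {N, Q} blocks every backdoor path, so it is the unique smallest valid adjustment set.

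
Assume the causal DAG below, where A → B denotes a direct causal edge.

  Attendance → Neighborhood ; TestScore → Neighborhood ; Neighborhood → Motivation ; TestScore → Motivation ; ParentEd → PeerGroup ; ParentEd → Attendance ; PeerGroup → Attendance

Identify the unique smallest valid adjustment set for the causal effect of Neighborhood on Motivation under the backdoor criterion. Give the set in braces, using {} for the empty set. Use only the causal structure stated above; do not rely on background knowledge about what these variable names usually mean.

Variables eligible for adjustment (non-descendants of Neighborhood, excluding Neighborhood and Motivation): {Attendance, ParentEd, PeerGroup, TestScore}.
Backdoor paths from Neighborhood to Motivation:
  P1: Neighborhood <- TestScore -> Motivation
The empty set is not sufficient: P1 (Neighborhood <- TestScore -> Motivation) has no collider blocking it and no conditioned non-collider, so it is open.
Try {TestScore}:
  P1: blocked at fork node TestScore ∈ conditioning set.
{TestScore} contains no descendant of Neighborhood and blocks every backdoor path.
No other singleton works — e.g. {ParentEd} leaves P1 open — so {TestScore} is the unique smallest valid adjustment set.

{TestScore}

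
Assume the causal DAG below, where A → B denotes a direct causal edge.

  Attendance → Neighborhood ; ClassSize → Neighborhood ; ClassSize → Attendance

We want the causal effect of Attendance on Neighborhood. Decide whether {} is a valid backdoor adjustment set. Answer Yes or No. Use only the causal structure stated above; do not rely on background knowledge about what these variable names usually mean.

No

Backdoor paths from Attendance to Neighborhood (paths whose first edge points into Attendance):
  P1: Attendance <- ClassSize -> Neighborhood
Condition 1 (no descendant of Attendance in the set): holds — descendants of Attendance are {Neighborhood}; none are in {}.
Condition 2 (every backdoor path blocked by {}):
  P1: open — no interior node is in the conditioning set.
{} does not satisfy the backdoor criterion.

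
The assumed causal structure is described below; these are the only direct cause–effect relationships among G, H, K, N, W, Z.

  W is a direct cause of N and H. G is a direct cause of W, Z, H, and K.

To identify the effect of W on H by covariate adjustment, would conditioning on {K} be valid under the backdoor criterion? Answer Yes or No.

Backdoor paths from W to H (paths whose first edge points into W):
  P1: W <- G -> H
Condition 1 (no descendant of W in the set): holds — descendants of W are {H, N}; none are in {K}.
Condition 2 (every backdoor path blocked by {K}):
  P1: open — no interior node is in the conditioning set.
{K} does not satisfy the backdoor criterion.

No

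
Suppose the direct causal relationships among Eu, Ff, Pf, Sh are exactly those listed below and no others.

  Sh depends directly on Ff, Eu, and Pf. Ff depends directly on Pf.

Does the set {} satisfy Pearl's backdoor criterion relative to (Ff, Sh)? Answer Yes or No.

No

Backdoor paths from Ff to Sh (paths whose first edge points into Ff):
  P1: Ff <- Pf -> Sh
Condition 1 (no descendant of Ff in the set): holds — descendants of Ff are {Sh}; none are in {}.
Condition 2 (every backdoor path blocked by {}):
  P1: open — no interior node is in the conditioning set.
{} does not satisfy the backdoor criterion.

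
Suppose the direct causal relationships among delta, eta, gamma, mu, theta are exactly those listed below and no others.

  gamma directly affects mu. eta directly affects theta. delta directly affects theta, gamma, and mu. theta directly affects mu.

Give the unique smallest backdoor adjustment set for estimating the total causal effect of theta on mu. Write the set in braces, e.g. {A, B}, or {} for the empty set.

Variables eligible for adjustment (non-descendants of theta, excluding theta and mu): {delta, eta, gamma}.
Backdoor paths from theta to mu:
  P1: theta <- delta -> gamma -> mu
  P2: theta <- delta -> mu
The empty set is not sufficient: P1 (theta <- delta -> gamma -> mu) has no collider blocking it and no conditioned non-collider, so it is open.
Try {delta}:
  P1: blocked at fork node delta ∈ conditioning set.
  P2: blocked at fork node delta ∈ conditioning set.
{delta} contains no descendant of theta and blocks every backdoor path.
No other singleton works — e.g. {eta} leaves P1 open — so {delta} is the unique smallest valid adjustment set.

{delta}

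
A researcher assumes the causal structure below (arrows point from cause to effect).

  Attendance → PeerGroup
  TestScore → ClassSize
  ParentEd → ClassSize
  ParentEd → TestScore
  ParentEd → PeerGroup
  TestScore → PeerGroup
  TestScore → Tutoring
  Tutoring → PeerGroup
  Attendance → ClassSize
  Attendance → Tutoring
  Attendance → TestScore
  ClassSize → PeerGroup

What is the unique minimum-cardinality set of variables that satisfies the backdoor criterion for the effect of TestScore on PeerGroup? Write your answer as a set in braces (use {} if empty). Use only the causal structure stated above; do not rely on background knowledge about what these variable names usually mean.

{Attendance, ParentEd}

Variables eligible for adjustment (non-descendants of TestScore, excluding TestScore and PeerGroup): {Attendance, ParentEd}.
Backdoor paths from TestScore to PeerGroup:
  P1: TestScore <- Attendance -> ClassSize <- ParentEd -> PeerGroup
  P2: TestScore <- Attendance -> ClassSize -> PeerGroup
  P3: TestScore <- Attendance -> Tutoring -> PeerGroup
  P4: TestScore <- Attendance -> PeerGroup
  P5: TestScore <- ParentEd -> ClassSize <- Attendance -> Tutoring -> PeerGroup
  P6: TestScore <- ParentEd -> ClassSize <- Attendance -> PeerGroup
  P7: TestScore <- ParentEd -> ClassSize -> PeerGroup
  P8: TestScore <- ParentEd -> PeerGroup
The empty set is not sufficient: P2 (TestScore <- Attendance -> ClassSize -> PeerGroup) has no collider blocking it and no conditioned non-collider, so it is open.
Try {Attendance, ParentEd}:
  P1: blocked at fork node Attendance ∈ conditioning set.
  P2: blocked at fork node Attendance ∈ conditioning set.
  P3: blocked at fork node Attendance ∈ conditioning set.
  P4: blocked at fork node Attendance ∈ conditioning set.
  P5: blocked at fork node ParentEd ∈ conditioning set.
  P6: blocked at fork node ParentEd ∈ conditioning set.
  P7: blocked at fork node ParentEd ∈ conditioning set.
  P8: blocked at fork node ParentEd ∈ conditioning set.
{Attendance, ParentEd} contains no descendant of TestScore and blocks every backdoor path.
Every element of {Attendance, ParentEd} is needed (dropping Attendance leaves P2 open; dropping ParentEd leaves P7 open), so no proper subset is valid.
Among all size-2 subsets of the eligible variables, only {Attendance, ParentEd} blocks every backdoor path, so it is the unique smallest valid adjustment set.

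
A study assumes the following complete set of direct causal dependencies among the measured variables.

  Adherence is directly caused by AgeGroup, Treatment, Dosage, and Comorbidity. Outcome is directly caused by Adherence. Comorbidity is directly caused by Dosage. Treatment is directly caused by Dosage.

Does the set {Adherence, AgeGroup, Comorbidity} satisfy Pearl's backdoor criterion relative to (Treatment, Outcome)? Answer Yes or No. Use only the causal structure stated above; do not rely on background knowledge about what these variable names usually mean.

Backdoor paths from Treatment to Outcome (paths whose first edge points into Treatment):
  P1: Treatment <- Dosage -> Comorbidity -> Adherence -> Outcome
  P2: Treatment <- Dosage -> Adherence -> Outcome
Condition 1 (no descendant of Treatment in the set): FAILS — Adherence is a descendant of Treatment.
Condition 2 (every backdoor path blocked by {Adherence, AgeGroup, Comorbidity}):
  P1: blocked at chain node Comorbidity ∈ conditioning set.
  P2: blocked at chain node Adherence ∈ conditioning set.
{Adherence, AgeGroup, Comorbidity} does not satisfy the backdoor criterion.

No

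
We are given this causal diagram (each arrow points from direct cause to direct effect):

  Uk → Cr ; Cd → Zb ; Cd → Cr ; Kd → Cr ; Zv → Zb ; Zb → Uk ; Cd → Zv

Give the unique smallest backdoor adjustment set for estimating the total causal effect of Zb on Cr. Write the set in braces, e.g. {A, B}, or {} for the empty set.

{Cd}

Variables eligible for adjustment (non-descendants of Zb, excluding Zb and Cr): {Cd, Kd, Zv}.
Backdoor paths from Zb to Cr:
  P1: Zb <- Cd -> Cr
  P2: Zb <- Zv <- Cd -> Cr
The empty set is not sufficient: P1 (Zb <- Cd -> Cr) has no collider blocking it and no conditioned non-collider, so it is open.
Try {Cd}:
  P1: blocked at fork node Cd ∈ conditioning set.
  P2: blocked at fork node Cd ∈ conditioning set.
{Cd} contains no descendant of Zb and blocks every backdoor path.
No other singleton works — e.g. {Kd} leaves P1 open — so {Cd} is the unique smallest valid adjustment set.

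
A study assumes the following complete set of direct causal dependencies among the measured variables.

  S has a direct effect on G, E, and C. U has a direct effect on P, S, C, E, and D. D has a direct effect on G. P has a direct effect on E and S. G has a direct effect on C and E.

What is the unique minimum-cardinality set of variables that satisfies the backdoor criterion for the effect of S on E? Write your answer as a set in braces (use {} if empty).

{P, U}

Variables eligible for adjustment (non-descendants of S, excluding S and E): {D, P, U}.
Backdoor paths from S to E:
  P1: S <- U -> P -> E
  P2: S <- U -> D -> G -> E
  P3: S <- U -> C <- G -> E
  P4: S <- U -> E
  P5: S <- P <- U -> D -> G -> E
  P6: S <- P <- U -> C <- G -> E
  P7: S <- P <- U -> E
  P8: S <- P -> E
The empty set is not sufficient: P1 (S <- U -> P -> E) has no collider blocking it and no conditioned non-collider, so it is open.
Try {P, U}:
  P1: blocked at fork node U ∈ conditioning set.
  P2: blocked at fork node U ∈ conditioning set.
  P3: blocked at fork node U ∈ conditioning set.
  P4: blocked at fork node U ∈ conditioning set.
  P5: blocked at chain node P ∈ conditioning set.
  P6: blocked at chain node P ∈ conditioning set.
  P7: blocked at chain node P ∈ conditioning set.
  P8: blocked at fork node P ∈ conditioning set.
{P, U} contains no descendant of S and blocks every backdoor path.
Every element of {P, U} is needed (dropping P leaves P8 open; dropping U leaves P2 open), so no proper subset is valid.
Among all size-2 subsets of the eligible variables, only {P, U} blocks every backdoor path, so it is the unique smallest valid adjustment set.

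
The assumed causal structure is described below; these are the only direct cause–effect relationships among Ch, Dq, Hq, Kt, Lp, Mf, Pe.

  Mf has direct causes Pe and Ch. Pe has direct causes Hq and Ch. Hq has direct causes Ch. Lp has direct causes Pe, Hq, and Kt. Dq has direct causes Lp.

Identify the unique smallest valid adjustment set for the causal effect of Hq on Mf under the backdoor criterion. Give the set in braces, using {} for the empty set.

{Ch}

Variables eligible for adjustment (non-descendants of Hq, excluding Hq and Mf): {Ch, Kt}.
Backdoor paths from Hq to Mf:
  P1: Hq <- Ch -> Pe -> Mf
  P2: Hq <- Ch -> Mf
The empty set is not sufficient: P1 (Hq <- Ch -> Pe -> Mf) has no collider blocking it and no conditioned non-collider, so it is open.
Try {Ch}:
  P1: blocked at fork node Ch ∈ conditioning set.
  P2: blocked at fork node Ch ∈ conditioning set.
{Ch} contains no descendant of Hq and blocks every backdoor path.
No other singleton works — e.g. {Kt} leaves P1 open — so {Ch} is the unique smallest valid adjustment set.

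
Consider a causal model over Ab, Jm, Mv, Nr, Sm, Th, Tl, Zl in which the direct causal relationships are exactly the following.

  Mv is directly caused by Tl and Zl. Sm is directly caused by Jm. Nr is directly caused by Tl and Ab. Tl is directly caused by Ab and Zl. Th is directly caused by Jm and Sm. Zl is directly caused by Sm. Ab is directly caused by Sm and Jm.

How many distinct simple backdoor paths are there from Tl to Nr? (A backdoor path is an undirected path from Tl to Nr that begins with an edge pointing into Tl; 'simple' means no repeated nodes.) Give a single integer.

4

A backdoor path from Tl to Nr is any simple undirected path whose first edge points into Tl (i.e. leaves Tl via a parent).
Parents of Tl: {Ab, Zl}.
Enumerating:
  P1: Tl <- Ab -> Nr
  P2: Tl <- Zl <- Sm <- Jm -> Ab -> Nr
  P3: Tl <- Zl <- Sm -> Ab -> Nr
  P4: Tl <- Zl <- Sm -> Th <- Jm -> Ab -> Nr
That exhausts the simple backdoor paths. Count: 4.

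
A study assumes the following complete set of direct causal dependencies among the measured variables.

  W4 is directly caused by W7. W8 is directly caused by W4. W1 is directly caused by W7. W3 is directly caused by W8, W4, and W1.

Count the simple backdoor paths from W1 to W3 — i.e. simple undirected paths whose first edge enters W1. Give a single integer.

A backdoor path from W1 to W3 is any simple undirected path whose first edge points into W1 (i.e. leaves W1 via a parent).
Parents of W1: {W7}.
Enumerating:
  P1: W1 <- W7 -> W4 -> W8 -> W3
  P2: W1 <- W7 -> W4 -> W3
That exhausts the simple backdoor paths. Count: 2.

2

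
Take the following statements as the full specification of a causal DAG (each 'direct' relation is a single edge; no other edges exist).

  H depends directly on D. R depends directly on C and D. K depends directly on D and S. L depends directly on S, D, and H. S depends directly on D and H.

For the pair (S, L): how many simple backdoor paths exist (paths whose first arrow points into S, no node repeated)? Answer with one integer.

4

A backdoor path from S to L is any simple undirected path whose first edge points into S (i.e. leaves S via a parent).
Parents of S: {D, H}.
Enumerating:
  P1: S <- D -> H -> L
  P2: S <- D -> L
  P3: S <- H <- D -> L
  P4: S <- H -> L
That exhausts the simple backdoor paths. Count: 4.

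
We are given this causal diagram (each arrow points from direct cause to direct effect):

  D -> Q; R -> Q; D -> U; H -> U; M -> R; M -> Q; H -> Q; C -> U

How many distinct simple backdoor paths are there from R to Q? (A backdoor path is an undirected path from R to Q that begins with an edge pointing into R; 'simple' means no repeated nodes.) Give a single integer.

A backdoor path from R to Q is any simple undirected path whose first edge points into R (i.e. leaves R via a parent).
Parents of R: {M}.
Enumerating:
  P1: R <- M -> Q
That exhausts the simple backdoor paths. Count: 1.

1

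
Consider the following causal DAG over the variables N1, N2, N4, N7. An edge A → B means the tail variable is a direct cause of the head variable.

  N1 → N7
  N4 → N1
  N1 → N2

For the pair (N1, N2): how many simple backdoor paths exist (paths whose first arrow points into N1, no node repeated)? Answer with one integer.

A backdoor path from N1 to N2 is any simple undirected path whose first edge points into N1 (i.e. leaves N1 via a parent).
Parents of N1: {N4}.
No simple path from any parent of N1 reaches N2 without revisiting N1, so there are no backdoor paths.

0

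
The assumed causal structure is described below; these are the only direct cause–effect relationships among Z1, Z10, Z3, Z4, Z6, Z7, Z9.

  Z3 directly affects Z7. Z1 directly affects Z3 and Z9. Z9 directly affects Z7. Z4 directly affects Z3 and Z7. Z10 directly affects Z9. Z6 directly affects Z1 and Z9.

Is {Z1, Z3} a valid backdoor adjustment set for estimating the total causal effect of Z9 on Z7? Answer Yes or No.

Yes

Backdoor paths from Z9 to Z7 (paths whose first edge points into Z9):
  P1: Z9 <- Z6 -> Z1 -> Z3 <- Z4 -> Z7
  P2: Z9 <- Z6 -> Z1 -> Z3 -> Z7
  P3: Z9 <- Z1 -> Z3 <- Z4 -> Z7
  P4: Z9 <- Z1 -> Z3 -> Z7
Condition 1 (no descendant of Z9 in the set): holds — descendants of Z9 are {Z7}; none are in {Z1, Z3}.
Condition 2 (every backdoor path blocked by {Z1, Z3}):
  P1: blocked at chain node Z1 ∈ conditioning set.
  P2: blocked at chain node Z1 ∈ conditioning set.
  P3: blocked at fork node Z1 ∈ conditioning set.
  P4: blocked at fork node Z1 ∈ conditioning set.
{Z1, Z3} satisfies the backdoor criterion.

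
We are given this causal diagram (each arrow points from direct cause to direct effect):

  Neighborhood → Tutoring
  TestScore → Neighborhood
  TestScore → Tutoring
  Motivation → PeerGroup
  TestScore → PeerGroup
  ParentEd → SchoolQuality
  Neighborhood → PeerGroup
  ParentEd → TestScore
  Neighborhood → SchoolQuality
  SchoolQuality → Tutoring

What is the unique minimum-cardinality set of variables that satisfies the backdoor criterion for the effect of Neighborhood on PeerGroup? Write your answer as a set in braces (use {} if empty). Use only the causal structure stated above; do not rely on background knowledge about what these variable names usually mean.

Variables eligible for adjustment (non-descendants of Neighborhood, excluding Neighborhood and PeerGroup): {Motivation, ParentEd, TestScore}.
Backdoor paths from Neighborhood to PeerGroup:
  P1: Neighborhood <- TestScore -> PeerGroup
The empty set is not sufficient: P1 (Neighborhood <- TestScore -> PeerGroup) has no collider blocking it and no conditioned non-collider, so it is open.
Try {TestScore}:
  P1: blocked at fork node TestScore ∈ conditioning set.
{TestScore} contains no descendant of Neighborhood and blocks every backdoor path.
No other singleton works — e.g. {ParentEd} leaves P1 open — so {TestScore} is the unique smallest valid adjustment set.

{TestScore}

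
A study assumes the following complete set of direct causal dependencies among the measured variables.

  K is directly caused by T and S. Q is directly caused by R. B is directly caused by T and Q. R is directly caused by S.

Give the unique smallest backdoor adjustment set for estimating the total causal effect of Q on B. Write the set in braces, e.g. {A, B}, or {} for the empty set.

{}

Variables eligible for adjustment (non-descendants of Q, excluding Q and B): {K, R, S, T}.
Backdoor paths from Q to B:
  P1: Q <- R <- S -> K <- T -> B
Each backdoor path contains an unconditioned collider, so every path is already blocked with the empty conditioning set:
  P1: blocked at collider K (neither it nor any descendant is in the conditioning set).
The empty set is therefore the unique smallest valid set.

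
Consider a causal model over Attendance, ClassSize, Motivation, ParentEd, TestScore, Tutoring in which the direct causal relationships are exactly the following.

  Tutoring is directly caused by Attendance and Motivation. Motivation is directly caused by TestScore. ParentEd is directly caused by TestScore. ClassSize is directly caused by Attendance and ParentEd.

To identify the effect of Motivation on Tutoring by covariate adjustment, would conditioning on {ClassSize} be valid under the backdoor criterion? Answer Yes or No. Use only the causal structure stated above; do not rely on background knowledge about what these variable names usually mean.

No

Backdoor paths from Motivation to Tutoring (paths whose first edge points into Motivation):
  P1: Motivation <- TestScore -> ParentEd -> ClassSize <- Attendance -> Tutoring
Condition 1 (no descendant of Motivation in the set): holds — descendants of Motivation are {Tutoring}; none are in {ClassSize}.
Condition 2 (every backdoor path blocked by {ClassSize}):
  P1: open — collider(s) ClassSize are conditioned on (or have a conditioned descendant) and no non-collider on the path is in the set.
{ClassSize} does not satisfy the backdoor criterion.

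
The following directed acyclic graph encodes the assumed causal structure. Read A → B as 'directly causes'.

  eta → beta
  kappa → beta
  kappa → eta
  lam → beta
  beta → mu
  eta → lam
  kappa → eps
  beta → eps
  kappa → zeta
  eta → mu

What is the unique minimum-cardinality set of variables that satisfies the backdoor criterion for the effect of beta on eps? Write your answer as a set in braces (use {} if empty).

{kappa}

Variables eligible for adjustment (non-descendants of beta, excluding beta and eps): {eta, kappa, lam, zeta}.
Backdoor paths from beta to eps:
  P1: beta <- kappa -> eps
  P2: beta <- eta <- kappa -> eps
  P3: beta <- lam <- eta <- kappa -> eps
The empty set is not sufficient: P1 (beta <- kappa -> eps) has no collider blocking it and no conditioned non-collider, so it is open.
Try {kappa}:
  P1: blocked at fork node kappa ∈ conditioning set.
  P2: blocked at fork node kappa ∈ conditioning set.
  P3: blocked at fork node kappa ∈ conditioning set.
{kappa} contains no descendant of beta and blocks every backdoor path.
No other singleton works — e.g. {eta} leaves P1 open — so {kappa} is the unique smallest valid adjustment set.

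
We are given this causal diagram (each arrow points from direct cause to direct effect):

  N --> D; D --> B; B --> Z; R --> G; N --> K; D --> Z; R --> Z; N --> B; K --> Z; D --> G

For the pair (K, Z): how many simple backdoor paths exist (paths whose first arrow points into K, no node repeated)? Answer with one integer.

A backdoor path from K to Z is any simple undirected path whose first edge points into K (i.e. leaves K via a parent).
Parents of K: {N}.
Enumerating:
  P1: K <- N -> D -> B -> Z
  P2: K <- N -> D -> G <- R -> Z
  P3: K <- N -> D -> Z
  P4: K <- N -> B <- D -> G <- R -> Z
  P5: K <- N -> B <- D -> Z
  P6: K <- N -> B -> Z
That exhausts the simple backdoor paths. Count: 6.

6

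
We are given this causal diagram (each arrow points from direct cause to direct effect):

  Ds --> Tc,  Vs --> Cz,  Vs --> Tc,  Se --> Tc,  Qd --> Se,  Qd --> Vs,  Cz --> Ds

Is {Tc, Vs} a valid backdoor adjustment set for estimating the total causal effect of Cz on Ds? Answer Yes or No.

Backdoor paths from Cz to Ds (paths whose first edge points into Cz):
  P1: Cz <- Vs <- Qd -> Se -> Tc <- Ds
  P2: Cz <- Vs -> Tc <- Ds
Condition 1 (no descendant of Cz in the set): FAILS — Tc is a descendant of Cz.
Condition 2 (every backdoor path blocked by {Tc, Vs}):
  P1: blocked at chain node Vs ∈ conditioning set.
  P2: blocked at fork node Vs ∈ conditioning set.
{Tc, Vs} does not satisfy the backdoor criterion.

No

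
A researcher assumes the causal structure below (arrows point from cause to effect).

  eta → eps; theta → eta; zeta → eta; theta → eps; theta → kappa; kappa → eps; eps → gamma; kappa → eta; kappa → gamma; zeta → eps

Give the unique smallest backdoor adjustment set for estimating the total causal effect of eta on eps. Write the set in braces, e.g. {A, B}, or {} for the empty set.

{kappa, theta, zeta}

Variables eligible for adjustment (non-descendants of eta, excluding eta and eps): {kappa, theta, zeta}.
Backdoor paths from eta to eps:
  P1: eta <- theta -> kappa -> eps
  P2: eta <- theta -> kappa -> gamma <- eps
  P3: eta <- theta -> eps
  P4: eta <- kappa <- theta -> eps
  P5: eta <- kappa -> eps
  P6: eta <- kappa -> gamma <- eps
  P7: eta <- zeta -> eps
The empty set is not sufficient: P1 (eta <- theta -> kappa -> eps) has no collider blocking it and no conditioned non-collider, so it is open.
Try {kappa, theta, zeta}:
  P1: blocked at fork node theta ∈ conditioning set.
  P2: blocked at fork node theta ∈ conditioning set.
  P3: blocked at fork node theta ∈ conditioning set.
  P4: blocked at chain node kappa ∈ conditioning set.
  P5: blocked at fork node kappa ∈ conditioning set.
  P6: blocked at fork node kappa ∈ conditioning set.
  P7: blocked at fork node zeta ∈ conditioning set.
{kappa, theta, zeta} contains no descendant of eta and blocks every backdoor path.
Every element of {kappa, theta, zeta} is needed (dropping kappa leaves P5 open; dropping theta leaves P3 open; dropping zeta leaves P7 open), so no proper subset is valid.
Among all size-3 subsets of the eligible variables, only {kappa, theta, zeta} blocks every backdoor path, so it is the unique smallest valid adjustment set.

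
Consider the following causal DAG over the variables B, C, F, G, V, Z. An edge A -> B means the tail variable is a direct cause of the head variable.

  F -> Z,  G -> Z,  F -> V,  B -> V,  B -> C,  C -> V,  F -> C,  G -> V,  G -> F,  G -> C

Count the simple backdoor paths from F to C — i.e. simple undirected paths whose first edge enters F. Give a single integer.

3

A backdoor path from F to C is any simple undirected path whose first edge points into F (i.e. leaves F via a parent).
Parents of F: {G}.
Enumerating:
  P1: F <- G -> C
  P2: F <- G -> V <- B -> C
  P3: F <- G -> V <- C
That exhausts the simple backdoor paths. Count: 3.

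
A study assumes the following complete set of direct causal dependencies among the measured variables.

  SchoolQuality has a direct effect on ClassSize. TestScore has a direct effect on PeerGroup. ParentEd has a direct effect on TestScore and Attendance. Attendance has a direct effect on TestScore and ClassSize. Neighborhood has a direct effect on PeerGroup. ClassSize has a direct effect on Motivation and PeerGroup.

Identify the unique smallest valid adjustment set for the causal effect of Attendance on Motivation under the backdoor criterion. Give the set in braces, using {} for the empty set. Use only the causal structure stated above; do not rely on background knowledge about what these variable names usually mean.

Variables eligible for adjustment (non-descendants of Attendance, excluding Attendance and Motivation): {Neighborhood, ParentEd, SchoolQuality}.
Backdoor paths from Attendance to Motivation:
  P1: Attendance <- ParentEd -> TestScore -> PeerGroup <- ClassSize -> Motivation
Each backdoor path contains an unconditioned collider, so every path is already blocked with the empty conditioning set:
  P1: blocked at collider PeerGroup (neither it nor any descendant is in the conditioning set).
The empty set is therefore the unique smallest valid set.

{}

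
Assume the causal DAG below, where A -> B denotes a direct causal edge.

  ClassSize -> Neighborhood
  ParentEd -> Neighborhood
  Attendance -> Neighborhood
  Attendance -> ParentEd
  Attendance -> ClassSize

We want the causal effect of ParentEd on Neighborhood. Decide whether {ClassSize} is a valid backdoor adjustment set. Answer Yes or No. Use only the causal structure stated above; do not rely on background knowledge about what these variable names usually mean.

Backdoor paths from ParentEd to Neighborhood (paths whose first edge points into ParentEd):
  P1: ParentEd <- Attendance -> ClassSize -> Neighborhood
  P2: ParentEd <- Attendance -> Neighborhood
Condition 1 (no descendant of ParentEd in the set): holds — descendants of ParentEd are {Neighborhood}; none are in {ClassSize}.
Condition 2 (every backdoor path blocked by {ClassSize}):
  P1: blocked at chain node ClassSize ∈ conditioning set.
  P2: open — no interior node is in the conditioning set.
{ClassSize} does not satisfy the backdoor criterion.

No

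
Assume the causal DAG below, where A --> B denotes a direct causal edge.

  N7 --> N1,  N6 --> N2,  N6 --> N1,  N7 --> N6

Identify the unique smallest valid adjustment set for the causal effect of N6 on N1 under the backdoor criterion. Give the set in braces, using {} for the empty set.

{N7}

Variables eligible for adjustment (non-descendants of N6, excluding N6 and N1): {N7}.
Backdoor paths from N6 to N1:
  P1: N6 <- N7 -> N1
The empty set is not sufficient: P1 (N6 <- N7 -> N1) has no collider blocking it and no conditioned non-collider, so it is open.
Try {N7}:
  P1: blocked at fork node N7 ∈ conditioning set.
{N7} contains no descendant of N6 and blocks every backdoor path.
{N7} is the unique smallest valid adjustment set.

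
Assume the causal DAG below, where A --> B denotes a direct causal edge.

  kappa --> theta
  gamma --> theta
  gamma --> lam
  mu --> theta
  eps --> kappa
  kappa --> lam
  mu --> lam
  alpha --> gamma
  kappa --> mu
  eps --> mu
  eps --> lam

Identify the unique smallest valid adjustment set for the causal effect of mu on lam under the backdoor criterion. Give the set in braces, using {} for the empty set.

Variables eligible for adjustment (non-descendants of mu, excluding mu and lam): {alpha, eps, gamma, kappa}.
Backdoor paths from mu to lam:
  P1: mu <- eps -> kappa -> lam
  P2: mu <- eps -> kappa -> theta <- gamma -> lam
  P3: mu <- eps -> lam
  P4: mu <- kappa <- eps -> lam
  P5: mu <- kappa -> lam
  P6: mu <- kappa -> theta <- gamma -> lam
The empty set is not sufficient: P1 (mu <- eps -> kappa -> lam) has no collider blocking it and no conditioned non-collider, so it is open.
Try {eps, kappa}:
  P1: blocked at fork node eps ∈ conditioning set.
  P2: blocked at fork node eps ∈ conditioning set.
  P3: blocked at fork node eps ∈ conditioning set.
  P4: blocked at chain node kappa ∈ conditioning set.
  P5: blocked at fork node kappa ∈ conditioning set.
  P6: blocked at fork node kappa ∈ conditioning set.
{eps, kappa} contains no descendant of mu and blocks every backdoor path.
Every element of {eps, kappa} is needed (dropping eps leaves P3 open; dropping kappa leaves P5 open), so no proper subset is valid.
Among all size-2 subsets of the eligible variables, only {eps, kappa} blocks every backdoor path, so it is the unique smallest valid adjustment set.

{eps, kappa}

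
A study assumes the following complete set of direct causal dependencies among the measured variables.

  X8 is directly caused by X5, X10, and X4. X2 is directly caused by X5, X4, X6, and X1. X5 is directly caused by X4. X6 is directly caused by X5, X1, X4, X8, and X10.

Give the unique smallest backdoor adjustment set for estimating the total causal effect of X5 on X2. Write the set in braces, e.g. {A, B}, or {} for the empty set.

Variables eligible for adjustment (non-descendants of X5, excluding X5 and X2): {X1, X10, X4}.
Backdoor paths from X5 to X2:
  P1: X5 <- X4 -> X8 <- X10 -> X6 <- X1 -> X2
  P2: X5 <- X4 -> X8 <- X10 -> X6 -> X2
  P3: X5 <- X4 -> X8 -> X6 <- X1 -> X2
  P4: X5 <- X4 -> X8 -> X6 -> X2
  P5: X5 <- X4 -> X6 <- X1 -> X2
  P6: X5 <- X4 -> X6 -> X2
  P7: X5 <- X4 -> X2
The empty set is not sufficient: P4 (X5 <- X4 -> X8 -> X6 -> X2) has no collider blocking it and no conditioned non-collider, so it is open.
Try {X4}:
  P1: blocked at fork node X4 ∈ conditioning set.
  P2: blocked at fork node X4 ∈ conditioning set.
  P3: blocked at fork node X4 ∈ conditioning set.
  P4: blocked at fork node X4 ∈ conditioning set.
  P5: blocked at fork node X4 ∈ conditioning set.
  P6: blocked at fork node X4 ∈ conditioning set.
  P7: blocked at fork node X4 ∈ conditioning set.
{X4} contains no descendant of X5 and blocks every backdoor path.
No other singleton works — e.g. {X1} leaves P4 open — so {X4} is the unique smallest valid adjustment set.

{X4}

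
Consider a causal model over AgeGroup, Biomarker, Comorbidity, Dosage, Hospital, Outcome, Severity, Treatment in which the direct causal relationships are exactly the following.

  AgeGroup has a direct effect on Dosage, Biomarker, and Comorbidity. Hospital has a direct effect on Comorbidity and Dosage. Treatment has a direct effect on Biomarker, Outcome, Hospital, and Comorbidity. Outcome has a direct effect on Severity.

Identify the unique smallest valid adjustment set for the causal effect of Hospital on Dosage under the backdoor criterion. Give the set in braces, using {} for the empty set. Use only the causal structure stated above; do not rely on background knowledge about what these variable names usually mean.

Variables eligible for adjustment (non-descendants of Hospital, excluding Hospital and Dosage): {AgeGroup, Biomarker, Outcome, Severity, Treatment}.
Backdoor paths from Hospital to Dosage:
  P1: Hospital <- Treatment -> Comorbidity <- AgeGroup -> Dosage
  P2: Hospital <- Treatment -> Biomarker <- AgeGroup -> Dosage
Each backdoor path contains an unconditioned collider, so every path is already blocked with the empty conditioning set:
  P1: blocked at collider Comorbidity (neither it nor any descendant is in the conditioning set).
  P2: blocked at collider Biomarker (neither it nor any descendant is in the conditioning set).
The empty set is therefore the unique smallest valid set.

{}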